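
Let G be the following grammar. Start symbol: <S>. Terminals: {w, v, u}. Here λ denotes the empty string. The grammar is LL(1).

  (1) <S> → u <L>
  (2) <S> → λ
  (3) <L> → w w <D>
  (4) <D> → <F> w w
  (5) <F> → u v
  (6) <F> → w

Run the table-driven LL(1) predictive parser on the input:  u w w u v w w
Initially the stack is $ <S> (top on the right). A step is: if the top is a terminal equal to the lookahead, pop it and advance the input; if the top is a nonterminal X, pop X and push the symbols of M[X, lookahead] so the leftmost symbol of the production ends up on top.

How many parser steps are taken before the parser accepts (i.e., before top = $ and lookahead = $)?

11

      Stack      Input            Action
   1  $ <S>      u w w u v w w $  expand <S> → u <L>
   2  $ <L> u    u w w u v w w $  match u
   3  $ <L>      w w u v w w $    expand <L> → w w <D>
   4  $ <D> w w  w w u v w w $    match w
   5  $ <D> w    w u v w w $      match w
   6  $ <D>      u v w w $        expand <D> → <F> w w
   7  $ w w <F>  u v w w $        expand <F> → u v
   8  $ w w v u  u v w w $        match u
   9  $ w w v    v w w $          match v
  10  $ w w      w w $            match w
  11  $ w        w $              match w
Accept reached after 11 steps.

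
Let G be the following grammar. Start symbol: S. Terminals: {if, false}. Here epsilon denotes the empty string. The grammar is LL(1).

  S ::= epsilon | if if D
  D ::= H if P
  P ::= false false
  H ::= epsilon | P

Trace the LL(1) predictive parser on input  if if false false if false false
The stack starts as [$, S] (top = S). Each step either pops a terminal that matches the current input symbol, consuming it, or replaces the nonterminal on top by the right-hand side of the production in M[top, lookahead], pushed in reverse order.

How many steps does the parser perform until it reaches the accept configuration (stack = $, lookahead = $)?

      Stack               Input                               Action
   1  $ S                 if if false false if false false $  expand S ::= if if D
   2  $ D if if           if if false false if false false $  match if
   3  $ D if              if false false if false false $     match if
   4  $ D                 false false if false false $        expand D ::= H if P
   5  $ P if H            false false if false false $        expand H ::= P
   6  $ P if P            false false if false false $        expand P ::= false false
   7  $ P if false false  false false if false false $        match false
   8  $ P if false        false if false false $              match false
   9  $ P if              if false false $                    match if
  10  $ P                 false false $                       expand P ::= false false
  11  $ false false       false false $                       match false
  12  $ false             false $                             match false
Accept reached after 12 steps.

12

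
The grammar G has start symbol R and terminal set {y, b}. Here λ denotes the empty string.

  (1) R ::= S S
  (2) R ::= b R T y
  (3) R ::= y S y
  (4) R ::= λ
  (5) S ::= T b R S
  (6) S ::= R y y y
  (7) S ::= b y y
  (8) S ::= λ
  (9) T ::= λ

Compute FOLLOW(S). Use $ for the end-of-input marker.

FIRST(T) = {λ}
FIRST(R) = {λ, b, y}  (via S S)
FIRST(S) = {λ, b, y}  (via T b R S, R y y y)
FOLLOW(R) includes $ since R is the start symbol.
FOLLOW(T): in R::=b R T y, T is followed by y with FIRST {y}; in S::=T b R S, T is followed by b R S with FIRST {b}. Thus FOLLOW(T) = {b, y}.
FOLLOW(R): in R::=b R T y, R is followed by T y with FIRST {y}; in S::=T b R S, R is followed by S with FIRST {λ, b, y}; in S::=T b R S, the suffix after R is nullable, so FOLLOW(R) ⊇ FOLLOW(S) = {$, b, y}; in S::=R y y y, R is followed by y y y with FIRST {y}. Thus FOLLOW(R) = {$, b, y}.
FOLLOW(S): in R::=S S (occurrence 1), S is followed by S with FIRST {λ, b, y}; in R::=S S (occurrence 1), the suffix after S is nullable, so FOLLOW(S) ⊇ FOLLOW(R) = {$, b, y}; in R::=S S (occurrence 2), the suffix after S is empty, so FOLLOW(S) ⊇ FOLLOW(R) = {$, b, y}; in R::=y S y, S is followed by y with FIRST {y}; in S::=T b R S, the suffix after S is empty (adds nothing new). Thus FOLLOW(S) = {$, b, y}.

{$, b, y}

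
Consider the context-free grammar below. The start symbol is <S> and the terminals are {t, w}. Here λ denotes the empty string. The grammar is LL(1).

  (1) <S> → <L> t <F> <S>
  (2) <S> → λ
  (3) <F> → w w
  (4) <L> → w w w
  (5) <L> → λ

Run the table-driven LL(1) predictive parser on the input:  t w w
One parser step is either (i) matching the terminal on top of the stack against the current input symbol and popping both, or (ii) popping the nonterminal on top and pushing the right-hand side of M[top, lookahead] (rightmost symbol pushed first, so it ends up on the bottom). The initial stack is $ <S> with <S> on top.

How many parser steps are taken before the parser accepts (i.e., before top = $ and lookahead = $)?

step 1: stack=$ <S>  input=t w w $  — expand <S> → <L> t <F> <S>
step 2: stack=$ <S> <F> t <L>  input=t w w $  — expand <L> → λ
step 3: stack=$ <S> <F> t  input=t w w $  — match t
step 4: stack=$ <S> <F>  input=w w $  — expand <F> → w w
step 5: stack=$ <S> w w  input=w w $  — match w
step 6: stack=$ <S> w  input=w $  — match w
step 7: stack=$ <S>  input=$  — expand <S> → λ
Accept reached after 7 steps.

7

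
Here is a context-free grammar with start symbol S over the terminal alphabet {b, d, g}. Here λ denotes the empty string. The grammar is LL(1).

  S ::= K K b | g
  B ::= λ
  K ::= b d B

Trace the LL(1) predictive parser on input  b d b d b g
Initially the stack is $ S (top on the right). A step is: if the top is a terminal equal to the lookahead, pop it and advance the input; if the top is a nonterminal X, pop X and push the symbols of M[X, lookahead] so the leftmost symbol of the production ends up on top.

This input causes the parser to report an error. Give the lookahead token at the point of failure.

g

      Stack        Input          Action
   1  $ S          b d b d b g $  expand S ::= K K b
   2  $ b K K      b d b d b g $  expand K ::= b d B
   3  $ b K B d b  b d b d b g $  match b
   4  $ b K B d    d b d b g $    match d
   5  $ b K B      b d b g $      expand B ::= λ
   6  $ b K        b d b g $      expand K ::= b d B
   7  $ b B d b    b d b g $      match b
   8  $ b B d      d b g $        match d
   9  $ b B        b g $          expand B ::= λ
  10  $ b          b g $          match b
  11  $            g $            error: stack empty but input remains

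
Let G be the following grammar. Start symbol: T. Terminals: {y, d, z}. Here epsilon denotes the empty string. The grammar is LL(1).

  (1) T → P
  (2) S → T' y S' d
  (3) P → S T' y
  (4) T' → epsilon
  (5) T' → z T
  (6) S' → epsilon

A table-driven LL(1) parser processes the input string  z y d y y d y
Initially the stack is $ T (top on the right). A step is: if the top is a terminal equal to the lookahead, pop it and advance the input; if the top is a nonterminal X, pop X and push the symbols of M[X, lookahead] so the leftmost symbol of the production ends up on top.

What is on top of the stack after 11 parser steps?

step 1: stack=$ T  input=z y d y y d y $  — expand T → P
step 2: stack=$ P  input=z y d y y d y $  — expand P → S T' y
step 3: stack=$ y T' S  input=z y d y y d y $  — expand S → T' y S' d
step 4: stack=$ y T' d S' y T'  input=z y d y y d y $  — expand T' → z T
step 5: stack=$ y T' d S' y T z  input=z y d y y d y $  — match z
step 6: stack=$ y T' d S' y T  input=y d y y d y $  — expand T → P
step 7: stack=$ y T' d S' y P  input=y d y y d y $  — expand P → S T' y
step 8: stack=$ y T' d S' y y T' S  input=y d y y d y $  — expand S → T' y S' d
step 9: stack=$ y T' d S' y y T' d S' y T'  input=y d y y d y $  — expand T' → epsilon
step 10: stack=$ y T' d S' y y T' d S' y  input=y d y y d y $  — match y
step 11: stack=$ y T' d S' y y T' d S'  input=d y y d y $  — expand S' → epsilon
Stack after step 11: $ y T' d S' y y T' d (top = d).

d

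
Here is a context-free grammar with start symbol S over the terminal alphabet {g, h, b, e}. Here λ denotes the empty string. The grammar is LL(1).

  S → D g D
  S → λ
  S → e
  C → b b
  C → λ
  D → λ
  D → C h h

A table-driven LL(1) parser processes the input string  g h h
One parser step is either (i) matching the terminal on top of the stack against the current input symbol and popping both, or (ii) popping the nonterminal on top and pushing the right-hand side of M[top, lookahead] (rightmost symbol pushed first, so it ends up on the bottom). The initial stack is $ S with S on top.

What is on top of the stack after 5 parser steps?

h

     Stack    Input    Action
  1  $ S      g h h $  expand S → D g D
  2  $ D g D  g h h $  expand D → λ
  3  $ D g    g h h $  match g
  4  $ D      h h $    expand D → C h h
  5  $ h h C  h h $    expand C → λ
Stack after step 5: $ h h (top = h).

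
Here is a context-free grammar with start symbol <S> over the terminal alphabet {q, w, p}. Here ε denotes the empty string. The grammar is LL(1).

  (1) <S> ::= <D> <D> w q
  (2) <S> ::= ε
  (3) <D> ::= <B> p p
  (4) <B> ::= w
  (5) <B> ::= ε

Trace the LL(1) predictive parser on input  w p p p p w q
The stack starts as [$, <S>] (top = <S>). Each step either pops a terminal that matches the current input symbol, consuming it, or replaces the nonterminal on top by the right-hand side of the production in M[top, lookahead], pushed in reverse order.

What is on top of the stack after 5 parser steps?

step 1: stack=$ <S>  input=w p p p p w q $  — expand <S> ::= <D> <D> w q
step 2: stack=$ q w <D> <D>  input=w p p p p w q $  — expand <D> ::= <B> p p
step 3: stack=$ q w <D> p p <B>  input=w p p p p w q $  — expand <B> ::= w
step 4: stack=$ q w <D> p p w  input=w p p p p w q $  — match w
step 5: stack=$ q w <D> p p  input=p p p p w q $  — match p
Stack after step 5: $ q w <D> p (top = p).

p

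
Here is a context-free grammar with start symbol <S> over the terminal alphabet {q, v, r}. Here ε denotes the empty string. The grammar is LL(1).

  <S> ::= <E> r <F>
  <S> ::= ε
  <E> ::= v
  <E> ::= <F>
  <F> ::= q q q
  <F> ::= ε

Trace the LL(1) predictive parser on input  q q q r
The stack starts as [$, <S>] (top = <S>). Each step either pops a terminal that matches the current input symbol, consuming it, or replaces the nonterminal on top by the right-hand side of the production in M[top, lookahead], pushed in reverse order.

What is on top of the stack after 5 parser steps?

q

step 1: stack=$ <S>  input=q q q r $  — expand <S> ::= <E> r <F>
step 2: stack=$ <F> r <E>  input=q q q r $  — expand <E> ::= <F>
step 3: stack=$ <F> r <F>  input=q q q r $  — expand <F> ::= q q q
step 4: stack=$ <F> r q q q  input=q q q r $  — match q
step 5: stack=$ <F> r q q  input=q q r $  — match q
Stack after step 5: $ <F> r q (top = q).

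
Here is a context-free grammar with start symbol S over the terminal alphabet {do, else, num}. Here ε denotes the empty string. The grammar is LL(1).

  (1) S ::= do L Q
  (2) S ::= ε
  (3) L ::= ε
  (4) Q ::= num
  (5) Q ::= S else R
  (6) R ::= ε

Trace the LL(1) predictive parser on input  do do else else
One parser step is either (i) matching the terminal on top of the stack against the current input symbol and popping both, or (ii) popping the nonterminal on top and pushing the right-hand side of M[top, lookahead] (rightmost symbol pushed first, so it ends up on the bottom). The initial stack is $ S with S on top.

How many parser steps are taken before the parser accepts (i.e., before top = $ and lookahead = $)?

13

      Stack              Input              Action
   1  $ S                do do else else $  expand S ::= do L Q
   2  $ Q L do           do do else else $  match do
   3  $ Q L              do else else $     expand L ::= ε
   4  $ Q                do else else $     expand Q ::= S else R
   5  $ R else S         do else else $     expand S ::= do L Q
   6  $ R else Q L do    do else else $     match do
   7  $ R else Q L       else else $        expand L ::= ε
   8  $ R else Q         else else $        expand Q ::= S else R
   9  $ R else R else S  else else $        expand S ::= ε
  10  $ R else R else    else else $        match else
  11  $ R else R         else $             expand R ::= ε
  12  $ R else           else $             match else
  13  $ R                $                  expand R ::= ε
Accept reached after 13 steps.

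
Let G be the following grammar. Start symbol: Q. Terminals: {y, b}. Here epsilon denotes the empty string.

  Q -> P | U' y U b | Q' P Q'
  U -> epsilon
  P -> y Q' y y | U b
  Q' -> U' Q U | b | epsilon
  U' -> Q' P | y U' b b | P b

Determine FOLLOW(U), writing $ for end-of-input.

FIRST(U): from U->epsilon we get {epsilon}. So FIRST(U) = {epsilon}.
FIRST(P): from P->y Q' y y we get {y}; from P->U b we get {b}. So FIRST(P) = {b, y}.
FIRST(Q): from Q->P we get {b, y}; from Q->U' y U b we get {b, y}; from Q->Q' P Q' we get {b, y}. So FIRST(Q) = {b, y}.
FIRST(Q'): from Q'->U' Q U we get {b, y}; from Q'->b we get {b}; from Q'->epsilon we get {epsilon}. So FIRST(Q') = {epsilon, b, y}.
FIRST(U'): from U'->Q' P we get {b, y}; from U'->y U' b b we get {y}; from U'->P b we get {b, y}. So FIRST(U') = {b, y}.
FOLLOW(Q) includes $ since Q is the start symbol.
FOLLOW(U'): in Q->U' y U b, U' is followed by y U b with FIRST {y}; in Q'->U' Q U, U' is followed by Q U with FIRST {b, y}; in U'->y U' b b, U' is followed by b b with FIRST {b}. Thus FOLLOW(U') = {b, y}.
FOLLOW(Q): in Q'->U' Q U, Q is followed by U with FIRST {epsilon}; in Q'->U' Q U, the suffix after Q is nullable, so FOLLOW(Q) ⊇ FOLLOW(Q') = {$, b, y}. Thus FOLLOW(Q) = {$, b, y}.
FOLLOW(P): in Q->P, the suffix after P is empty, so FOLLOW(P) ⊇ FOLLOW(Q) = {$, b, y}; in Q->Q' P Q', P is followed by Q' with FIRST {epsilon, b, y}; in Q->Q' P Q', the suffix after P is nullable, so FOLLOW(P) ⊇ FOLLOW(Q) = {$, b, y}; in U'->Q' P, the suffix after P is empty, so FOLLOW(P) ⊇ FOLLOW(U') = {b, y}; in U'->P b, P is followed by b with FIRST {b}. Thus FOLLOW(P) = {$, b, y}.
FOLLOW(Q'): in Q->Q' P Q' (occurrence 1), Q' is followed by P Q' with FIRST {b, y}; in Q->Q' P Q' (occurrence 2), the suffix after Q' is empty, so FOLLOW(Q') ⊇ FOLLOW(Q) = {$, b, y}; in P->y Q' y y, Q' is followed by y y with FIRST {y}; in U'->Q' P, Q' is followed by P with FIRST {b, y}. Thus FOLLOW(Q') = {$, b, y}.
FOLLOW(U): in Q->U' y U b, U is followed by b with FIRST {b}; in P->U b, U is followed by b with FIRST {b}; in Q'->U' Q U, the suffix after U is empty, so FOLLOW(U) ⊇ FOLLOW(Q') = {$, b, y}. Thus FOLLOW(U) = {$, b, y}.

{$, b, y}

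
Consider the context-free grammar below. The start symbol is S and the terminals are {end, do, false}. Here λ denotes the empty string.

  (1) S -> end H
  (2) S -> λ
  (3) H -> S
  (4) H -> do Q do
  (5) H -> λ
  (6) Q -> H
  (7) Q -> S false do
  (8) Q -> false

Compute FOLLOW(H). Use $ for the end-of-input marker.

FIRST(S) = {λ, end}
FIRST(H) = {λ, do, end}  (via S)
FIRST(Q) = {λ, do, end, false}  (via H, S false do)
FOLLOW(S) includes $ since S is the start symbol.
FOLLOW(Q): in H->do Q do, Q is followed by do with FIRST {do}. Thus FOLLOW(Q) = {do}.
FOLLOW(S): in H->S, the suffix after S is empty, so FOLLOW(S) ⊇ FOLLOW(H) = {$, do, false}; in Q->S false do, S is followed by false do with FIRST {false}. Thus FOLLOW(S) = {$, do, false}.
FOLLOW(H): in S->end H, the suffix after H is empty, so FOLLOW(H) ⊇ FOLLOW(S) = {$, do, false}; in Q->H, the suffix after H is empty, so FOLLOW(H) ⊇ FOLLOW(Q) = {do}. Thus FOLLOW(H) = {$, do, false}.

{$, do, false}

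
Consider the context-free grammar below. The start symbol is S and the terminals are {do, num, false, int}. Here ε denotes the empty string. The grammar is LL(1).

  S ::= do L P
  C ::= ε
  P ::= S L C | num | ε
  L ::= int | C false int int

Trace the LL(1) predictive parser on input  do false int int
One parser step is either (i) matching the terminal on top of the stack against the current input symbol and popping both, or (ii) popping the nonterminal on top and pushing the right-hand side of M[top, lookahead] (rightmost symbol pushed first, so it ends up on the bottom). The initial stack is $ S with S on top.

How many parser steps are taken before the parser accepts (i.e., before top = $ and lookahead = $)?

     Stack                Input               Action
  1  $ S                  do false int int $  expand S ::= do L P
  2  $ P L do             do false int int $  match do
  3  $ P L                false int int $     expand L ::= C false int int
  4  $ P int int false C  false int int $     expand C ::= ε
  5  $ P int int false    false int int $     match false
  6  $ P int int          int int $           match int
  7  $ P int              int $               match int
  8  $ P                  $                   expand P ::= ε
Accept reached after 8 steps.

8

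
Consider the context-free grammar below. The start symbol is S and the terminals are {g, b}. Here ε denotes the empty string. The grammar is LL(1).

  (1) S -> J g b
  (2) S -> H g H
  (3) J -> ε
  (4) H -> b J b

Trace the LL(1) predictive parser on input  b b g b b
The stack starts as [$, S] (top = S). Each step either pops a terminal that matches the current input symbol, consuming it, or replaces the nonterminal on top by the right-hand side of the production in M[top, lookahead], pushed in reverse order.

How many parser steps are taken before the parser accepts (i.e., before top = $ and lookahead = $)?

      Stack        Input        Action
   1  $ S          b b g b b $  expand S -> H g H
   2  $ H g H      b b g b b $  expand H -> b J b
   3  $ H g b J b  b b g b b $  match b
   4  $ H g b J    b g b b $    expand J -> ε
   5  $ H g b      b g b b $    match b
   6  $ H g        g b b $      match g
   7  $ H          b b $        expand H -> b J b
   8  $ b J b      b b $        match b
   9  $ b J        b $          expand J -> ε
  10  $ b          b $          match b
Accept reached after 10 steps.

10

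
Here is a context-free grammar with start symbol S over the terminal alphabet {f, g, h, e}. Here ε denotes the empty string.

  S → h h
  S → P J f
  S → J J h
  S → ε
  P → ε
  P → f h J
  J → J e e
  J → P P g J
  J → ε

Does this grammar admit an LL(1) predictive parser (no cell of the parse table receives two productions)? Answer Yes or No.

No

FIRST(S) = {ε, e, f, g, h}
FIRST(P) = {ε, f}
FIRST(J) = {ε, e, f, g}
FOLLOW(S) = {$}
FOLLOW(P) = {e, f, g}
FOLLOW(J) = {e, f, g, h}
Cell M[J, e] receives both J → J e e and J → ε — the grammar is not LL(1).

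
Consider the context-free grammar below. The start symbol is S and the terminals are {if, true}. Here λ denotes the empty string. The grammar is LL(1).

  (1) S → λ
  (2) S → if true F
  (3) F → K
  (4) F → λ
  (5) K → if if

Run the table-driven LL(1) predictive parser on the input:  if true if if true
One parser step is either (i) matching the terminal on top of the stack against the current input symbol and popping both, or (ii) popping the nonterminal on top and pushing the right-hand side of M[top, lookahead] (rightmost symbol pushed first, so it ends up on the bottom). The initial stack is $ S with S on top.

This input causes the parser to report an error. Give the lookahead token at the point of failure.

true

step 1: stack=$ S  input=if true if if true $  — expand S → if true F
step 2: stack=$ F true if  input=if true if if true $  — match if
step 3: stack=$ F true  input=true if if true $  — match true
step 4: stack=$ F  input=if if true $  — expand F → K
step 5: stack=$ K  input=if if true $  — expand K → if if
step 6: stack=$ if if  input=if if true $  — match if
step 7: stack=$ if  input=if true $  — match if
step 8: stack=$  input=true $  — error: stack empty but input remains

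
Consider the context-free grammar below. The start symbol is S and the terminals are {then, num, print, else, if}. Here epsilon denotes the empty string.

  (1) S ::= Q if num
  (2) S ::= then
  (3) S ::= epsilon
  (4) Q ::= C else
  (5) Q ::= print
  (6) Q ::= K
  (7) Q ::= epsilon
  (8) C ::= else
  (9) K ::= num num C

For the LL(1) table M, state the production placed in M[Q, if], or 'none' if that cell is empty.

Q ::= epsilon

FIRST(C) = {else}
FIRST(K) = {num}
FIRST(Q) = {epsilon, else, num, print}  (via C else, K)
FIRST(S) = {epsilon, else, if, num, print, then}  (via Q if num)
FOLLOW(S) includes $ since S is the start symbol.
FOLLOW(Q): in S::=Q if num, Q is followed by if num with FIRST {if}. Thus FOLLOW(Q) = {if}.
For Q ::= C else: FIRST(C else) = {else}, so it goes in M[Q, t] for t ∈ {else}.
For Q ::= print: FIRST(print) = {print}, so it goes in M[Q, t] for t ∈ {print}.
For Q ::= K: FIRST(K) = {num}, so it goes in M[Q, t] for t ∈ {num}.
For Q ::= epsilon: FIRST(epsilon) = {epsilon}, so it goes in M[Q, t] for t ∈ {}; since epsilon ∈ FIRST, also for every t ∈ FOLLOW(Q) = {if}.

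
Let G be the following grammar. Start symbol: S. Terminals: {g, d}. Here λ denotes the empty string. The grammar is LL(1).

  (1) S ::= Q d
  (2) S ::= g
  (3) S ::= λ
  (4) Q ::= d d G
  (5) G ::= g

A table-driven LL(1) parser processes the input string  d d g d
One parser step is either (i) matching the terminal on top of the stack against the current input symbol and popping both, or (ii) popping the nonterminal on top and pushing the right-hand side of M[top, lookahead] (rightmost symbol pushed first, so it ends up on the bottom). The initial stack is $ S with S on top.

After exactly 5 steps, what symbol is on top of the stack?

step 1: stack=$ S  input=d d g d $  — expand S ::= Q d
step 2: stack=$ d Q  input=d d g d $  — expand Q ::= d d G
step 3: stack=$ d G d d  input=d d g d $  — match d
step 4: stack=$ d G d  input=d g d $  — match d
step 5: stack=$ d G  input=g d $  — expand G ::= g
Stack after step 5: $ d g (top = g).

g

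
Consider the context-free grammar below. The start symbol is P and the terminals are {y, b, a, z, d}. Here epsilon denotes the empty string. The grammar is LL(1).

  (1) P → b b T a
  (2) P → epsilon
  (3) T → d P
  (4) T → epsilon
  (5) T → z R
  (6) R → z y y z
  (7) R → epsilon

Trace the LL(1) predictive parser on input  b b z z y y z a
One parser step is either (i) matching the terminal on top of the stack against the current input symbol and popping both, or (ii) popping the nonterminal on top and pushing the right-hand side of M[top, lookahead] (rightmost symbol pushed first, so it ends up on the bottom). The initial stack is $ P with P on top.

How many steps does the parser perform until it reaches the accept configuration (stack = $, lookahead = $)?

      Stack        Input              Action
   1  $ P          b b z z y y z a $  expand P → b b T a
   2  $ a T b b    b b z z y y z a $  match b
   3  $ a T b      b z z y y z a $    match b
   4  $ a T        z z y y z a $      expand T → z R
   5  $ a R z      z z y y z a $      match z
   6  $ a R        z y y z a $        expand R → z y y z
   7  $ a z y y z  z y y z a $        match z
   8  $ a z y y    y y z a $          match y
   9  $ a z y      y z a $            match y
  10  $ a z        z a $              match z
  11  $ a          a $                match a
Accept reached after 11 steps.

11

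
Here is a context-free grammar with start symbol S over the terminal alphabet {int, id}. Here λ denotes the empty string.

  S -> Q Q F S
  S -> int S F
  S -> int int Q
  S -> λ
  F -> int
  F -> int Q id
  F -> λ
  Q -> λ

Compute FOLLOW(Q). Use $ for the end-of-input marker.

FIRST(F) = {λ, int}
FIRST(Q) = {λ}
FIRST(S) = {λ, int}  (via Q Q F S)
FOLLOW(S) includes $ since S is the start symbol.
FOLLOW(S): in S->Q Q F S, the suffix after S is empty (adds nothing new); in S->int S F, S is followed by F with FIRST {λ, int}; in S->int S F, the suffix after S is nullable (adds nothing new). Thus FOLLOW(S) = {$, int}.
FOLLOW(F): in S->Q Q F S, F is followed by S with FIRST {λ, int}; in S->Q Q F S, the suffix after F is nullable, so FOLLOW(F) ⊇ FOLLOW(S) = {$, int}; in S->int S F, the suffix after F is empty, so FOLLOW(F) ⊇ FOLLOW(S) = {$, int}. Thus FOLLOW(F) = {$, int}.
FOLLOW(Q): in S->Q Q F S (occurrence 1), Q is followed by Q F S with FIRST {λ, int}; in S->Q Q F S (occurrence 1), the suffix after Q is nullable, so FOLLOW(Q) ⊇ FOLLOW(S) = {$, int}; in S->Q Q F S (occurrence 2), Q is followed by F S with FIRST {λ, int}; in S->Q Q F S (occurrence 2), the suffix after Q is nullable, so FOLLOW(Q) ⊇ FOLLOW(S) = {$, int}; in S->int int Q, the suffix after Q is empty, so FOLLOW(Q) ⊇ FOLLOW(S) = {$, int}; in F->int Q id, Q is followed by id with FIRST {id}. Thus FOLLOW(Q) = {$, id, int}.

{$, id, int}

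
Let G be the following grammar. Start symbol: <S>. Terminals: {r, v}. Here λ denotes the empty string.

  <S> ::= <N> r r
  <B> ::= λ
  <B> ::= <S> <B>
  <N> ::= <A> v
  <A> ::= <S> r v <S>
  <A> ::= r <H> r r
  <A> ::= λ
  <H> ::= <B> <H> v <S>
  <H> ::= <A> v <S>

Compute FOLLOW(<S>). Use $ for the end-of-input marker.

FIRST(<S>) = {r, v}  (via <N> r r)
FIRST(<B>) = {λ, r, v}  (via <S> <B>)
FIRST(<A>) = {λ, r, v}  (via <S> r v <S>)
FIRST(<N>) = {r, v}  (via <A> v)
FIRST(<H>) = {r, v}  (via <B> <H> v <S>, <A> v <S>)
FOLLOW(<S>) includes $ since <S> is the start symbol.
FOLLOW(<B>): in <B>::=<S> <B>, the suffix after <B> is empty (adds nothing new); in <H>::=<B> <H> v <S>, <B> is followed by <H> v <S> with FIRST {r, v}. Thus FOLLOW(<B>) = {r, v}.
FOLLOW(<N>): in <S>::=<N> r r, <N> is followed by r r with FIRST {r}. Thus FOLLOW(<N>) = {r}.
FOLLOW(<A>): in <N>::=<A> v, <A> is followed by v with FIRST {v}; in <H>::=<A> v <S>, <A> is followed by v <S> with FIRST {v}. Thus FOLLOW(<A>) = {v}.
FOLLOW(<H>): in <A>::=r <H> r r, <H> is followed by r r with FIRST {r}; in <H>::=<B> <H> v <S>, <H> is followed by v <S> with FIRST {v}. Thus FOLLOW(<H>) = {r, v}.
FOLLOW(<S>): in <B>::=<S> <B>, <S> is followed by <B> with FIRST {λ, r, v}; in <B>::=<S> <B>, the suffix after <S> is nullable, so FOLLOW(<S>) ⊇ FOLLOW(<B>) = {r, v}; in <A>::=<S> r v <S> (occurrence 1), <S> is followed by r v <S> with FIRST {r}; in <A>::=<S> r v <S> (occurrence 2), the suffix after <S> is empty, so FOLLOW(<S>) ⊇ FOLLOW(<A>) = {v}; in <H>::=<B> <H> v <S>, the suffix after <S> is empty, so FOLLOW(<S>) ⊇ FOLLOW(<H>) = {r, v}; in <H>::=<A> v <S>, the suffix after <S> is empty, so FOLLOW(<S>) ⊇ FOLLOW(<H>) = {r, v}. Thus FOLLOW(<S>) = {$, r, v}.

{$, r, v}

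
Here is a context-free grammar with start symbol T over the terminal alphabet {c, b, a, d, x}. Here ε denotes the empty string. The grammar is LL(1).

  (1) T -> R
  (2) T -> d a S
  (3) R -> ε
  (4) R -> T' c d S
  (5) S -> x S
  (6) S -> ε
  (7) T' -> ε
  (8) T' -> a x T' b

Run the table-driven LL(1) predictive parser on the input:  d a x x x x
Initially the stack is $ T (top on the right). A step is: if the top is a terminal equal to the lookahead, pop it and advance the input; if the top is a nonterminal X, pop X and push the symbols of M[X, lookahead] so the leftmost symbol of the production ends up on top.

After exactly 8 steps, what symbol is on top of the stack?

x

step 1: stack=$ T  input=d a x x x x $  — expand T -> d a S
step 2: stack=$ S a d  input=d a x x x x $  — match d
step 3: stack=$ S a  input=a x x x x $  — match a
step 4: stack=$ S  input=x x x x $  — expand S -> x S
step 5: stack=$ S x  input=x x x x $  — match x
step 6: stack=$ S  input=x x x $  — expand S -> x S
step 7: stack=$ S x  input=x x x $  — match x
step 8: stack=$ S  input=x x $  — expand S -> x S
Stack after step 8: $ S x (top = x).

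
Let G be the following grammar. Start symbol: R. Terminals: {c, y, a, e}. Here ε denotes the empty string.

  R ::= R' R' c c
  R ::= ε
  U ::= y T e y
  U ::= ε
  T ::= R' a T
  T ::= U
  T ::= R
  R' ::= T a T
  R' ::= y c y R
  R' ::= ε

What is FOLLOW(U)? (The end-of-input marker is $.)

{a, c, e, y}

FIRST(U): from U::=y T e y we get {y}; from U::=ε we get {ε}. So FIRST(U) = {ε, y}.
FIRST(R): from R::=R' R' c c we get {a, c, y}; from R::=ε we get {ε}. So FIRST(R) = {ε, a, c, y}.
FIRST(T): from T::=R' a T we get {a, c, y}; from T::=U we get {ε, y}; from T::=R we get {ε, a, c, y}. So FIRST(T) = {ε, a, c, y}.
FIRST(R'): from R'::=T a T we get {a, c, y}; from R'::=y c y R we get {y}; from R'::=ε we get {ε}. So FIRST(R') = {ε, a, c, y}.
FOLLOW(R) includes $ since R is the start symbol.
FOLLOW(R'): in R::=R' R' c c (occurrence 1), R' is followed by R' c c with FIRST {a, c, y}; in R::=R' R' c c (occurrence 2), R' is followed by c c with FIRST {c}; in T::=R' a T, R' is followed by a T with FIRST {a}. Thus FOLLOW(R') = {a, c, y}.
FOLLOW(T): in U::=y T e y, T is followed by e y with FIRST {e}; in T::=R' a T, the suffix after T is empty (adds nothing new); in R'::=T a T (occurrence 1), T is followed by a T with FIRST {a}; in R'::=T a T (occurrence 2), the suffix after T is empty, so FOLLOW(T) ⊇ FOLLOW(R') = {a, c, y}. Thus FOLLOW(T) = {a, c, e, y}.
FOLLOW(R): in T::=R, the suffix after R is empty, so FOLLOW(R) ⊇ FOLLOW(T) = {a, c, e, y}; in R'::=y c y R, the suffix after R is empty, so FOLLOW(R) ⊇ FOLLOW(R') = {a, c, y}. Thus FOLLOW(R) = {$, a, c, e, y}.
FOLLOW(U): in T::=U, the suffix after U is empty, so FOLLOW(U) ⊇ FOLLOW(T) = {a, c, e, y}. Thus FOLLOW(U) = {a, c, e, y}.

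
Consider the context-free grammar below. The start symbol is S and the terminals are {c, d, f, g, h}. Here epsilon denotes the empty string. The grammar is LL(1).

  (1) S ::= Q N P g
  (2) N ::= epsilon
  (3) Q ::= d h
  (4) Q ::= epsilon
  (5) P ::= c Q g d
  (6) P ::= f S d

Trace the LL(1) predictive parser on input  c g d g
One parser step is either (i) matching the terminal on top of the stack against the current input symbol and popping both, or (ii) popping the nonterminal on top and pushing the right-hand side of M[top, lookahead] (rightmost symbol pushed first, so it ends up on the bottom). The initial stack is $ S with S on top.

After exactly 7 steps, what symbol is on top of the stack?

d

     Stack        Input      Action
  1  $ S          c g d g $  expand S ::= Q N P g
  2  $ g P N Q    c g d g $  expand Q ::= epsilon
  3  $ g P N      c g d g $  expand N ::= epsilon
  4  $ g P        c g d g $  expand P ::= c Q g d
  5  $ g d g Q c  c g d g $  match c
  6  $ g d g Q    g d g $    expand Q ::= epsilon
  7  $ g d g      g d g $    match g
Stack after step 7: $ g d (top = d).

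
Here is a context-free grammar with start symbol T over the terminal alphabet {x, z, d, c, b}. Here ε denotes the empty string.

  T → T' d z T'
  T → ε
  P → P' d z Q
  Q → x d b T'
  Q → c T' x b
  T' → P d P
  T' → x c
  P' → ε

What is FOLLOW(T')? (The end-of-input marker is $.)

{$, d, x}

FIRST(Q): from Q→x d b T' we get {x}; from Q→c T' x b we get {c}. So FIRST(Q) = {c, x}.
FIRST(P'): from P'→ε we get {ε}. So FIRST(P') = {ε}.
FIRST(P): from P→P' d z Q we get {d}. So FIRST(P) = {d}.
FIRST(T'): from T'→P d P we get {d}; from T'→x c we get {x}. So FIRST(T') = {d, x}.
FIRST(T): from T→T' d z T' we get {d, x}; from T→ε we get {ε}. So FIRST(T) = {ε, d, x}.
FOLLOW(T) includes $ since T is the start symbol.
FOLLOW(T): T appears on no right-hand side. Thus FOLLOW(T) = {$}.
FOLLOW(P'): in P→P' d z Q, P' is followed by d z Q with FIRST {d}. Thus FOLLOW(P') = {d}.
FOLLOW(P): in T'→P d P (occurrence 1), P is followed by d P with FIRST {d}; in T'→P d P (occurrence 2), the suffix after P is empty, so FOLLOW(P) ⊇ FOLLOW(T') = {$, d, x}. Thus FOLLOW(P) = {$, d, x}.
FOLLOW(Q): in P→P' d z Q, the suffix after Q is empty, so FOLLOW(Q) ⊇ FOLLOW(P) = {$, d, x}. Thus FOLLOW(Q) = {$, d, x}.
FOLLOW(T'): in T→T' d z T' (occurrence 1), T' is followed by d z T' with FIRST {d}; in T→T' d z T' (occurrence 2), the suffix after T' is empty, so FOLLOW(T') ⊇ FOLLOW(T) = {$}; in Q→x d b T', the suffix after T' is empty, so FOLLOW(T') ⊇ FOLLOW(Q) = {$, d, x}; in Q→c T' x b, T' is followed by x b with FIRST {x}. Thus FOLLOW(T') = {$, d, x}.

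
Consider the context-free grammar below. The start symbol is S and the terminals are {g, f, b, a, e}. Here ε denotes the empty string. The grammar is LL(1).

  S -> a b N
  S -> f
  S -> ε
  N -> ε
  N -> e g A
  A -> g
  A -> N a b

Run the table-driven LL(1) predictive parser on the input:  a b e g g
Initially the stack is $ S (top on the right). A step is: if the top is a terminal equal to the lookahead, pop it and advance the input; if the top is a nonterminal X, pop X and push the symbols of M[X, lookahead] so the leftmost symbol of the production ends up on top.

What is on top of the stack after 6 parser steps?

A

step 1: stack=$ S  input=a b e g g $  — expand S -> a b N
step 2: stack=$ N b a  input=a b e g g $  — match a
step 3: stack=$ N b  input=b e g g $  — match b
step 4: stack=$ N  input=e g g $  — expand N -> e g A
step 5: stack=$ A g e  input=e g g $  — match e
step 6: stack=$ A g  input=g g $  — match g
Stack after step 6: $ A (top = A).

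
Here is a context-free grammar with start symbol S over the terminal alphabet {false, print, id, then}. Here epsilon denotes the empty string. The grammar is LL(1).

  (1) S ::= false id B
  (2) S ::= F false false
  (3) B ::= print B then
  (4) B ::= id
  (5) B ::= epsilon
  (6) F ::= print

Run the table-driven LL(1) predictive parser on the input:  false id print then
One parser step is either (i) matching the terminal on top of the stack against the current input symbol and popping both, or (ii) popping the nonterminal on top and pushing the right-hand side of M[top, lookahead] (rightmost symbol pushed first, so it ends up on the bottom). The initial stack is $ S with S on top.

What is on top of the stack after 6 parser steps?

then

     Stack           Input                  Action
  1  $ S             false id print then $  expand S ::= false id B
  2  $ B id false    false id print then $  match false
  3  $ B id          id print then $        match id
  4  $ B             print then $           expand B ::= print B then
  5  $ then B print  print then $           match print
  6  $ then B        then $                 expand B ::= epsilon
Stack after step 6: $ then (top = then).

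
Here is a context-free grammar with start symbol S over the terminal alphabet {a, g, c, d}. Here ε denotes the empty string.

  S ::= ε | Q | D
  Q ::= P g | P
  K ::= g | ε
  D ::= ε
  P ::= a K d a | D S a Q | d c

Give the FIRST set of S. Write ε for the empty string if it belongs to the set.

FIRST(K): from K::=g we get {g}; from K::=ε we get {ε}. So FIRST(K) = {ε, g}.
FIRST(D): from D::=ε we get {ε}. So FIRST(D) = {ε}.
FIRST(S): from S::=ε we get {ε}; from S::=Q we get {a, d}; from S::=D we get {ε}. So FIRST(S) = {ε, a, d}.
FIRST(P): from P::=a K d a we get {a}; from P::=D S a Q we get {a, d}; from P::=d c we get {d}. So FIRST(P) = {a, d}.
FIRST(Q): from Q::=P g we get {a, d}; from Q::=P we get {a, d}. So FIRST(Q) = {a, d}.

{ε, a, d}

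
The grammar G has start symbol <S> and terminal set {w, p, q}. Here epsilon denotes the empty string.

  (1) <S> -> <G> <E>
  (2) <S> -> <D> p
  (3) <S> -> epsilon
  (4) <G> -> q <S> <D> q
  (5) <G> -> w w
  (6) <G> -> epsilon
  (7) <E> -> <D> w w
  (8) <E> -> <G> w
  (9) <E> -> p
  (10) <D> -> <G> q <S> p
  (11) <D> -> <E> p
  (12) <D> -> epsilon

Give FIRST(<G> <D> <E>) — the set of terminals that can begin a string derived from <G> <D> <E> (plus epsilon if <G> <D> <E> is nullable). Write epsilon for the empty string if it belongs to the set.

FIRST(<G>): from <G>->q <S> <D> q we get {q}; from <G>->w w we get {w}; from <G>->epsilon we get {epsilon}. So FIRST(<G>) = {epsilon, q, w}.
FIRST(<S>): from <S>-><G> <E> we get {p, q, w}; from <S>-><D> p we get {p, q, w}; from <S>->epsilon we get {epsilon}. So FIRST(<S>) = {epsilon, p, q, w}.
FIRST(<E>): from <E>-><D> w w we get {p, q, w}; from <E>-><G> w we get {q, w}; from <E>->p we get {p}. So FIRST(<E>) = {p, q, w}.
FIRST(<D>): from <D>-><G> q <S> p we get {q, w}; from <D>-><E> p we get {p, q, w}; from <D>->epsilon we get {epsilon}. So FIRST(<D>) = {epsilon, p, q, w}.
FIRST(<G> <D> <E>): take FIRST of each symbol in turn, carrying on past any symbol whose FIRST contains epsilon; result {p, q, w}.

{p, q, w}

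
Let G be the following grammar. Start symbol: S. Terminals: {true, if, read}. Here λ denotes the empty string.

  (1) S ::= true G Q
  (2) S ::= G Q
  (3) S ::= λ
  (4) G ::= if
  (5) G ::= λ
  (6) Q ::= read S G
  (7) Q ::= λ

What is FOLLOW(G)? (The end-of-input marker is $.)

FIRST(G): from G::=if we get {if}; from G::=λ we get {λ}. So FIRST(G) = {λ, if}.
FIRST(Q): from Q::=read S G we get {read}; from Q::=λ we get {λ}. So FIRST(Q) = {λ, read}.
FIRST(S): from S::=true G Q we get {true}; from S::=G Q we get {λ, if, read}; from S::=λ we get {λ}. So FIRST(S) = {λ, if, read, true}.
FOLLOW(S) includes $ since S is the start symbol.
FOLLOW(S): in Q::=read S G, S is followed by G with FIRST {λ, if}; in Q::=read S G, the suffix after S is nullable, so FOLLOW(S) ⊇ FOLLOW(Q) = {$, if}. Thus FOLLOW(S) = {$, if}.
FOLLOW(Q): in S::=true G Q, the suffix after Q is empty, so FOLLOW(Q) ⊇ FOLLOW(S) = {$, if}; in S::=G Q, the suffix after Q is empty, so FOLLOW(Q) ⊇ FOLLOW(S) = {$, if}. Thus FOLLOW(Q) = {$, if}.
FOLLOW(G): in S::=true G Q, G is followed by Q with FIRST {λ, read}; in S::=true G Q, the suffix after G is nullable, so FOLLOW(G) ⊇ FOLLOW(S) = {$, if}; in S::=G Q, G is followed by Q with FIRST {λ, read}; in S::=G Q, the suffix after G is nullable, so FOLLOW(G) ⊇ FOLLOW(S) = {$, if}; in Q::=read S G, the suffix after G is empty, so FOLLOW(G) ⊇ FOLLOW(Q) = {$, if}. Thus FOLLOW(G) = {$, if, read}.

{$, if, read}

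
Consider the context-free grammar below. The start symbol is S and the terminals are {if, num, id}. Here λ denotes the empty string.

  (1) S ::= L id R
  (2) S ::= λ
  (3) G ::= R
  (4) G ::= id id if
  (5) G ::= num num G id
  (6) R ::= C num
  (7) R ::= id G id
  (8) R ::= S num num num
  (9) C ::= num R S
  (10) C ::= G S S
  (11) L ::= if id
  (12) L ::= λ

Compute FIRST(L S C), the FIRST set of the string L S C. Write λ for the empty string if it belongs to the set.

{id, if, num}

FIRST(L) = {λ, if}
FIRST(S) = {λ, id, if}  (via L id R)
FIRST(G) = {id, if, num}  (via R)
FIRST(C) = {id, if, num}  (via G S S)
FIRST(R) = {id, if, num}  (via C num, S num num num)
FIRST(L S C): take FIRST of each symbol in turn, carrying on past any symbol whose FIRST contains λ; result {id, if, num}.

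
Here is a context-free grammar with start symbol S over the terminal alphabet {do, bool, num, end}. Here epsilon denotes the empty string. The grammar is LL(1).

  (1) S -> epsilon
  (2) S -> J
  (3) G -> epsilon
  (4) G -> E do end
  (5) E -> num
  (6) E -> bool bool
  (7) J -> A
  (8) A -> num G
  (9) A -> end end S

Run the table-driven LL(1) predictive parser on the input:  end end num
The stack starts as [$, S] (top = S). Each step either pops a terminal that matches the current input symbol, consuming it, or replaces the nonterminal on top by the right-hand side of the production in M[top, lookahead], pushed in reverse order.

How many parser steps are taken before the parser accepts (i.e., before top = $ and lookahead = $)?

step 1: stack=$ S  input=end end num $  — expand S -> J
step 2: stack=$ J  input=end end num $  — expand J -> A
step 3: stack=$ A  input=end end num $  — expand A -> end end S
step 4: stack=$ S end end  input=end end num $  — match end
step 5: stack=$ S end  input=end num $  — match end
step 6: stack=$ S  input=num $  — expand S -> J
step 7: stack=$ J  input=num $  — expand J -> A
step 8: stack=$ A  input=num $  — expand A -> num G
step 9: stack=$ G num  input=num $  — match num
step 10: stack=$ G  input=$  — expand G -> epsilon
Accept reached after 10 steps.

10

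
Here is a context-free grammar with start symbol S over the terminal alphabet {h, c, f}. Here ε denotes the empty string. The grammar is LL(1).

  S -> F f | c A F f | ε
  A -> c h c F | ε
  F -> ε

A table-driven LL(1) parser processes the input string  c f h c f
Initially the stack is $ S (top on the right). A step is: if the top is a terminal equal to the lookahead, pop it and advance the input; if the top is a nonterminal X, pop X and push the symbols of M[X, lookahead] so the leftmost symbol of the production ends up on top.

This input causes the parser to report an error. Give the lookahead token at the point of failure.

h

step 1: stack=$ S  input=c f h c f $  — expand S -> c A F f
step 2: stack=$ f F A c  input=c f h c f $  — match c
step 3: stack=$ f F A  input=f h c f $  — expand A -> ε
step 4: stack=$ f F  input=f h c f $  — expand F -> ε
step 5: stack=$ f  input=f h c f $  — match f
step 6: stack=$  input=h c f $  — error: stack empty but input remains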